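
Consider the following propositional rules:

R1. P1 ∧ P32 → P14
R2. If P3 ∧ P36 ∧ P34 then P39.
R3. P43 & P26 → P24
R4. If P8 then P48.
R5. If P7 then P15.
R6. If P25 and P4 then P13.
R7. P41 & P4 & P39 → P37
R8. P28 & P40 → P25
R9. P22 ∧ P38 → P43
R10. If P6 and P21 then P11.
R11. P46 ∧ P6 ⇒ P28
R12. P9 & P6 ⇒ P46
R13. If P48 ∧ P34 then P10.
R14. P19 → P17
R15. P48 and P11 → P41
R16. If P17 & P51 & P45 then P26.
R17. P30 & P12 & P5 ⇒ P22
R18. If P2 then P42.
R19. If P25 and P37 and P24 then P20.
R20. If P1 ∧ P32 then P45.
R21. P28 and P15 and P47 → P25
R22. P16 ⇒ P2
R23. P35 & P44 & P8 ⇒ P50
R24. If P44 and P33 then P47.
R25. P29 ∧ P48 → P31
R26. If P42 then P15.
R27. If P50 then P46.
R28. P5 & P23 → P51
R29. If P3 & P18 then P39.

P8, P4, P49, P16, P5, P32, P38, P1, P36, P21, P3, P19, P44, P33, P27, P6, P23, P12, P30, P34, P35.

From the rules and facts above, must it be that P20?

P39  (by R2: P3, P36, P34)
P48  (by R4: P8)
P11  (by R10: P6, P21)
P17  (by R14: P19)
P41  (by R15: P48, P11)
P22  (by R17: P30, P12, P5)
P45  (by R20: P1, P32)
P2  (by R22: P16)
P50  (by R23: P35, P44, P8)
P47  (by R24: P44, P33)
P46  (by R27: P50)
P51  (by R28: P5, P23)
P37  (by R7: P41, P4, P39)
P43  (by R9: P22, P38)
P28  (by R11: P46, P6)
P26  (by R16: P17, P51, P45)
P42  (by R18: P2)
P15  (by R26: P42)
P24  (by R3: P43, P26)
P25  (by R21: P28, P15, P47)
P20  (by R19: P25, P37, P24)

Yes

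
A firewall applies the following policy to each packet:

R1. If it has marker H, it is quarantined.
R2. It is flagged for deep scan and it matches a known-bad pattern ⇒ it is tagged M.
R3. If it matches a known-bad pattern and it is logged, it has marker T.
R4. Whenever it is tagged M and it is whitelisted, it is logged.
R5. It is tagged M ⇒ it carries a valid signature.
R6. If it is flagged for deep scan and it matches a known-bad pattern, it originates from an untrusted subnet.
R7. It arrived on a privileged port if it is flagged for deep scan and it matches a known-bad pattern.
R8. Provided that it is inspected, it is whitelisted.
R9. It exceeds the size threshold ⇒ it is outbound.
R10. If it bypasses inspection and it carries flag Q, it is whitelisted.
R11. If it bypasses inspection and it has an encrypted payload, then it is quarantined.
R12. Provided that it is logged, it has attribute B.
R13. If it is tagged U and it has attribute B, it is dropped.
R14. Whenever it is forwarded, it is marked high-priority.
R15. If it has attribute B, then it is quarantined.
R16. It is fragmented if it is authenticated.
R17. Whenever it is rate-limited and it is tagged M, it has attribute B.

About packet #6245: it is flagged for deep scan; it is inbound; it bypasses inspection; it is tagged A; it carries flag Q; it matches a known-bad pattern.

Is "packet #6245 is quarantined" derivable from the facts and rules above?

By R2 (it is flagged for deep scan, it matches a known-bad pattern): it is tagged M.
By R10 (it bypasses inspection, it carries flag Q): it is whitelisted.
By R4 (it is tagged M, it is whitelisted): it is logged.
By R12 (it is logged): it has attribute B.
By R15 (it has attribute B): it is quarantined.

Yes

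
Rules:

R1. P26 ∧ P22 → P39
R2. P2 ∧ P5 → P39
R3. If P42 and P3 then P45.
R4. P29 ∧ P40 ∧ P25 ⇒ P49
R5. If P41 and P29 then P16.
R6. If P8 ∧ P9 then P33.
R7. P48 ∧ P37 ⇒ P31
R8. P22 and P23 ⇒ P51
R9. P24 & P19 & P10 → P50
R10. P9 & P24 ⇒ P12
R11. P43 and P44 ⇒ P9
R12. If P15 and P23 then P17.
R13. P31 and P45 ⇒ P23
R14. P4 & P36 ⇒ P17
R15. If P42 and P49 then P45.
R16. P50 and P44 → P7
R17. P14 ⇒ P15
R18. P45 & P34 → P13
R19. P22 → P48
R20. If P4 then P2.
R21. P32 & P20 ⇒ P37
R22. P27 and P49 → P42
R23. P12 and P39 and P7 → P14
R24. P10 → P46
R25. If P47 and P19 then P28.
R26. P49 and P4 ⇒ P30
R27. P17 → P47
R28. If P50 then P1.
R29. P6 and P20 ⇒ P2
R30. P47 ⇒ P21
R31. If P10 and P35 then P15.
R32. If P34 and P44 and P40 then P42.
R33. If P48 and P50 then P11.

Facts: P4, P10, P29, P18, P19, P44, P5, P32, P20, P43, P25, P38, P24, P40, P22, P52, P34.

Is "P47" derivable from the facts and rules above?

P49  (by R4: P29, P40, P25)
P50  (by R9: P24, P19, P10)
P9  (by R11: P43, P44)
P7  (by R16: P50, P44)
P48  (by R19: P22)
P2  (by R20: P4)
P37  (by R21: P32, P20)
P42  (by R32: P34, P44, P40)
P39  (by R2: P2, P5)
P31  (by R7: P48, P37)
P12  (by R10: P9, P24)
P45  (by R15: P42, P49)
P14  (by R23: P12, P39, P7)
P23  (by R13: P31, P45)
P15  (by R17: P14)
P17  (by R12: P15, P23)
P47  (by R27: P17)

Yes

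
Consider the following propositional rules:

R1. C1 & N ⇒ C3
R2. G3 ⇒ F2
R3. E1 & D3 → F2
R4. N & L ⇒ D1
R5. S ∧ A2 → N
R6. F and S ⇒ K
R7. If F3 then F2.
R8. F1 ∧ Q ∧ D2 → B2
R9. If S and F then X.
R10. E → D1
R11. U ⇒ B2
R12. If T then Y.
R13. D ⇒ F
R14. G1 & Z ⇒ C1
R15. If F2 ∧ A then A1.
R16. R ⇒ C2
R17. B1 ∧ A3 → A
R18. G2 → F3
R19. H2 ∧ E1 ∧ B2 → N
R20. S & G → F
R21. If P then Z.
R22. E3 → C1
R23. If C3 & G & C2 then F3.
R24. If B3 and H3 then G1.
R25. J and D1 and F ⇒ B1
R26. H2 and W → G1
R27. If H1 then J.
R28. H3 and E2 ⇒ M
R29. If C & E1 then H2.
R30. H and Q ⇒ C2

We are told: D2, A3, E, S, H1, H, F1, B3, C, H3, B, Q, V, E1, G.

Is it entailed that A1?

No

Forward chaining from the given facts derives: B2, D1, F, G1, J, H2, C2, K, X, N, B1, A.
The only rule concluding A1 is R15, which needs F2; that is never established.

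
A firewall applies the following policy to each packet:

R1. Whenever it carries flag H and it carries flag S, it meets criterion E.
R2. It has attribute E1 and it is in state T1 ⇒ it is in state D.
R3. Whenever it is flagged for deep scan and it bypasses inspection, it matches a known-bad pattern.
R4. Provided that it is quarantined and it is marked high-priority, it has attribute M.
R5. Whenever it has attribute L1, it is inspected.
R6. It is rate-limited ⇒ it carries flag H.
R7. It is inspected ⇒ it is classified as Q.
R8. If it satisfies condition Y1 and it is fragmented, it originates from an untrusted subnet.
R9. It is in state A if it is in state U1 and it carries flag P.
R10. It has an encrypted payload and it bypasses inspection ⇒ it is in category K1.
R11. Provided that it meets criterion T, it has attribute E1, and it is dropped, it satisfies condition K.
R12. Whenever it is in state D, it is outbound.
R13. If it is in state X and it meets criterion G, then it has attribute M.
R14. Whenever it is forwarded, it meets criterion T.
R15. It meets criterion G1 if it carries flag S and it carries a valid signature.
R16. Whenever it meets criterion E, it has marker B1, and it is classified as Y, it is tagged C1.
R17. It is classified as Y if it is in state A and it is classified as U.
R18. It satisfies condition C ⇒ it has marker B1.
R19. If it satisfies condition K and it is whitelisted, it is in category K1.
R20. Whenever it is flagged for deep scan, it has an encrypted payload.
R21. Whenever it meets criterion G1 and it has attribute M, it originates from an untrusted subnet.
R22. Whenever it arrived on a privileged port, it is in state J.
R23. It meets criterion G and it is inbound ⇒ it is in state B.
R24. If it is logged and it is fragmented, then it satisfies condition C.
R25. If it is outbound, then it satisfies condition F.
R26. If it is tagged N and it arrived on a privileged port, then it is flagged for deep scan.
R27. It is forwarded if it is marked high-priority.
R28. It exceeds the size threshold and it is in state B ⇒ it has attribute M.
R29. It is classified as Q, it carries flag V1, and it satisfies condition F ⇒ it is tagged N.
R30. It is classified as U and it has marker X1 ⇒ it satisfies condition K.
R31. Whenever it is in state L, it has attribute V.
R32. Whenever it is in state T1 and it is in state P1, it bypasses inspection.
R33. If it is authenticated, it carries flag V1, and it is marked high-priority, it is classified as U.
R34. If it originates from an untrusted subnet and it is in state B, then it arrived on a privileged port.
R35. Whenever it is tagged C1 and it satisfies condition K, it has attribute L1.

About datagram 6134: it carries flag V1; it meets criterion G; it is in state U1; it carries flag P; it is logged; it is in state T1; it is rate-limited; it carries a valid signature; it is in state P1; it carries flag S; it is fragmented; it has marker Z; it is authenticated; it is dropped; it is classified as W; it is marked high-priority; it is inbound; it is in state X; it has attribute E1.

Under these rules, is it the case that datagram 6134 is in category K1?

Yes

By R2 (it has attribute E1, it is in state T1): it is in state D.
By R6 (it is rate-limited): it carries flag H.
By R9 (it is in state U1, it carries flag P): it is in state A.
By R12 (it is in state D): it is outbound.
By R13 (it is in state X, it meets criterion G): it has attribute M.
By R15 (it carries flag S, it carries a valid signature): it meets criterion G1.
By R21 (it meets criterion G1, it has attribute M): it originates from an untrusted subnet.
By R23 (it meets criterion G, it is inbound): it is in state B.
By R24 (it is logged, it is fragmented): it satisfies condition C.
By R25 (it is outbound): it satisfies condition F.
By R27 (it is marked high-priority): it is forwarded.
By R32 (it is in state T1, it is in state P1): it bypasses inspection.
By R33 (it is authenticated, it carries flag V1, it is marked high-priority): it is classified as U.
By R34 (it originates from an untrusted subnet, it is in state B): it arrived on a privileged port.
By R1 (it carries flag H, it carries flag S): it meets criterion E.
By R14 (it is forwarded): it meets criterion T.
By R17 (it is in state A, it is classified as U): it is classified as Y.
By R18 (it satisfies condition C): it has marker B1.
By R11 (it meets criterion T, it has attribute E1, it is dropped): it satisfies condition K.
By R16 (it meets criterion E, it has marker B1, it is classified as Y): it is tagged C1.
By R35 (it is tagged C1, it satisfies condition K): it has attribute L1.
By R5 (it has attribute L1): it is inspected.
By R7 (it is inspected): it is classified as Q.
By R29 (it is classified as Q, it carries flag V1, it satisfies condition F): it is tagged N.
By R26 (it is tagged N, it arrived on a privileged port): it is flagged for deep scan.
By R20 (it is flagged for deep scan): it has an encrypted payload.
By R10 (it has an encrypted payload, it bypasses inspection): it is in category K1.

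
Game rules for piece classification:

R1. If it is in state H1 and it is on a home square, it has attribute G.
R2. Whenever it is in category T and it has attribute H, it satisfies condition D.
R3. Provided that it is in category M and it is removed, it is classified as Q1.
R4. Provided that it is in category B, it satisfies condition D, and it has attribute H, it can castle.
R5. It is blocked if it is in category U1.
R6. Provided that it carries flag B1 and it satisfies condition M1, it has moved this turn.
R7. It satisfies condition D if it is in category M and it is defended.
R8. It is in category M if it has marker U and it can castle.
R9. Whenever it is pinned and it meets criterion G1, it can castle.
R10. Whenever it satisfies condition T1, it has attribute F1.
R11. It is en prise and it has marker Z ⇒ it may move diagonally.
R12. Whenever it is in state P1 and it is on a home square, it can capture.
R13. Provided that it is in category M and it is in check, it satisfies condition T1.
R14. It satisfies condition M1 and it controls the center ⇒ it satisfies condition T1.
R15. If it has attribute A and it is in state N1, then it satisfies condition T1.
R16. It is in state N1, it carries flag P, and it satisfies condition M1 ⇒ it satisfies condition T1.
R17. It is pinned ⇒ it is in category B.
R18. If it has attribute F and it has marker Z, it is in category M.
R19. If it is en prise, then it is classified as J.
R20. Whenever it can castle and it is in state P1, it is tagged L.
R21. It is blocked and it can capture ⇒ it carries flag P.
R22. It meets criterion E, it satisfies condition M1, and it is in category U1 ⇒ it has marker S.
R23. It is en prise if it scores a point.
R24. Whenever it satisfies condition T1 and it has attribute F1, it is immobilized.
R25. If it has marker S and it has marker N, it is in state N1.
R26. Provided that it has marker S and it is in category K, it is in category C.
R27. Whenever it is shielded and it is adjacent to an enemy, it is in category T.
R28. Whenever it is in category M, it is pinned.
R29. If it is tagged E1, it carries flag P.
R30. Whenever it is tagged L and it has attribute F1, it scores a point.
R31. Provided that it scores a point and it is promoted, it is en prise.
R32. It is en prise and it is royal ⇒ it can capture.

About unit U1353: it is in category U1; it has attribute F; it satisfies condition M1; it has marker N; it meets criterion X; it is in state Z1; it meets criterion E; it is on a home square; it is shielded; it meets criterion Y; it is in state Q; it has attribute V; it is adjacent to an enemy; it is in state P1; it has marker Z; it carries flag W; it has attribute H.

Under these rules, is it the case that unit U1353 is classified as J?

By R5 (it is in category U1): it is blocked.
By R12 (it is in state P1, it is on a home square): it can capture.
By R18 (it has attribute F, it has marker Z): it is in category M.
By R21 (it is blocked, it can capture): it carries flag P.
By R22 (it meets criterion E, it satisfies condition M1, it is in category U1): it has marker S.
By R25 (it has marker S, it has marker N): it is in state N1.
By R27 (it is shielded, it is adjacent to an enemy): it is in category T.
By R28 (it is in category M): it is pinned.
By R2 (it is in category T, it has attribute H): it satisfies condition D.
By R16 (it is in state N1, it carries flag P, it satisfies condition M1): it satisfies condition T1.
By R17 (it is pinned): it is in category B.
By R4 (it is in category B, it satisfies condition D, it has attribute H): it can castle.
By R10 (it satisfies condition T1): it has attribute F1.
By R20 (it can castle, it is in state P1): it is tagged L.
By R30 (it is tagged L, it has attribute F1): it scores a point.
By R23 (it scores a point): it is en prise.
By R19 (it is en prise): it is classified as J.

Yes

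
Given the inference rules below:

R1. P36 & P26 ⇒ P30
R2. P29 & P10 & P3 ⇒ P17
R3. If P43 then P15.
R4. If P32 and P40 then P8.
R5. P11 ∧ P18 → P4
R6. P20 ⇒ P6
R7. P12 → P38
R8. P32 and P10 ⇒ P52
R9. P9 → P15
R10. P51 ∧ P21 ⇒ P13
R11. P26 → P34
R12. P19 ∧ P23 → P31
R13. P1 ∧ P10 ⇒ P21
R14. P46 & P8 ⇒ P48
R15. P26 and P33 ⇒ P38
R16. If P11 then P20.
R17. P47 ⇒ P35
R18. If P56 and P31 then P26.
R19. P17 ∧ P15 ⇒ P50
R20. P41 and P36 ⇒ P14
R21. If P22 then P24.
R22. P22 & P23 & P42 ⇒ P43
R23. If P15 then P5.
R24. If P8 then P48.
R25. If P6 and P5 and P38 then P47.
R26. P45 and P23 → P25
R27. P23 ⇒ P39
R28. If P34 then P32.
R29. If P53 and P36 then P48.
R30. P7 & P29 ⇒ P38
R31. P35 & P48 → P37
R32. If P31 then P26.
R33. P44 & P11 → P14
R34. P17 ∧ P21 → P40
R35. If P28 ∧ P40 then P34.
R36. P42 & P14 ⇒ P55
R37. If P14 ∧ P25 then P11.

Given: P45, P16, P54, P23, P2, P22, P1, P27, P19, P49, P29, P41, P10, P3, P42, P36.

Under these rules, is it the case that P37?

Forward chaining from the given facts derives: P17, P31, P21, P14, P24, P43, P25, P39, P26, P40, P55, P11, P30, P15, P34, P20, P50, P5, P32, P8, P6, P52, P48.
The only rule concluding P37 is R31, which needs P35; that is never established.

No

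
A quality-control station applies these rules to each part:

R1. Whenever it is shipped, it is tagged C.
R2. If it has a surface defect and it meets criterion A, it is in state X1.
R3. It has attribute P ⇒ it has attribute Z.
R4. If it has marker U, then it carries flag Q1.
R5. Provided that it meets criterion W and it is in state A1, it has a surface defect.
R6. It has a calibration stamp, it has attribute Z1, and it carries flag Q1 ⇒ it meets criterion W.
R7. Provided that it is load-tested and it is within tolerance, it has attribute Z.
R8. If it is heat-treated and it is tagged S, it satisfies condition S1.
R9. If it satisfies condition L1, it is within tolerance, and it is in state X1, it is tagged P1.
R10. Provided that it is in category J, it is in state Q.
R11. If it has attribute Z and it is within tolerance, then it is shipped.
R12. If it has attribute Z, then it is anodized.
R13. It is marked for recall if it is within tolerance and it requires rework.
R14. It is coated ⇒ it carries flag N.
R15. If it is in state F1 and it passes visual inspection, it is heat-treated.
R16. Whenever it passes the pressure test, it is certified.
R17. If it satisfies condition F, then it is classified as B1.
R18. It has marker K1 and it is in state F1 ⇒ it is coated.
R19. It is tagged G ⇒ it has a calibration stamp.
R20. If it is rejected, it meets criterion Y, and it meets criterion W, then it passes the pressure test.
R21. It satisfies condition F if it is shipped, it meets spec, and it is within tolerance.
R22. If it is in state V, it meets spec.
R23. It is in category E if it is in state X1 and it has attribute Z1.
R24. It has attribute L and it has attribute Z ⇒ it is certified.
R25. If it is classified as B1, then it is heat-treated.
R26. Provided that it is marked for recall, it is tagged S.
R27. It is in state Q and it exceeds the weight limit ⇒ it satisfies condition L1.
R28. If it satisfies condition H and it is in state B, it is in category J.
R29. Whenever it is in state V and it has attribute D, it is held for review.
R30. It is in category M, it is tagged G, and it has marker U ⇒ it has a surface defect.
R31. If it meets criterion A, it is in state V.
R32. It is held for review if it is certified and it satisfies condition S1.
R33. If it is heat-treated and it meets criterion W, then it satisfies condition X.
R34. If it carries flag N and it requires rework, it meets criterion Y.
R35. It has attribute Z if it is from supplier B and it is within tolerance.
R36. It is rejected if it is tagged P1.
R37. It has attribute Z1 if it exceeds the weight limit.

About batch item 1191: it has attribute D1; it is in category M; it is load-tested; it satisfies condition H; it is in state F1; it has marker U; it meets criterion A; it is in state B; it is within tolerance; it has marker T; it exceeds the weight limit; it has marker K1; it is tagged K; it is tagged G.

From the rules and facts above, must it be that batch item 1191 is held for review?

Forward chaining from the given facts derives: carries flag Q1, has attribute Z, is shipped, is anodized, is coated, has a calibration stamp, is in category J, has a surface defect, is in state V, has attribute Z1, is tagged C, is in state X1, meets criterion W, is in state Q, carries flag N, meets spec, is in category E, satisfies condition L1, is tagged P1, satisfies condition F, is rejected, is classified as B1, is heat-treated, satisfies condition X.
Rules concluding "it is held for review": R29 needs "it has attribute D"; R32 needs "it is certified" — none of these are established.

No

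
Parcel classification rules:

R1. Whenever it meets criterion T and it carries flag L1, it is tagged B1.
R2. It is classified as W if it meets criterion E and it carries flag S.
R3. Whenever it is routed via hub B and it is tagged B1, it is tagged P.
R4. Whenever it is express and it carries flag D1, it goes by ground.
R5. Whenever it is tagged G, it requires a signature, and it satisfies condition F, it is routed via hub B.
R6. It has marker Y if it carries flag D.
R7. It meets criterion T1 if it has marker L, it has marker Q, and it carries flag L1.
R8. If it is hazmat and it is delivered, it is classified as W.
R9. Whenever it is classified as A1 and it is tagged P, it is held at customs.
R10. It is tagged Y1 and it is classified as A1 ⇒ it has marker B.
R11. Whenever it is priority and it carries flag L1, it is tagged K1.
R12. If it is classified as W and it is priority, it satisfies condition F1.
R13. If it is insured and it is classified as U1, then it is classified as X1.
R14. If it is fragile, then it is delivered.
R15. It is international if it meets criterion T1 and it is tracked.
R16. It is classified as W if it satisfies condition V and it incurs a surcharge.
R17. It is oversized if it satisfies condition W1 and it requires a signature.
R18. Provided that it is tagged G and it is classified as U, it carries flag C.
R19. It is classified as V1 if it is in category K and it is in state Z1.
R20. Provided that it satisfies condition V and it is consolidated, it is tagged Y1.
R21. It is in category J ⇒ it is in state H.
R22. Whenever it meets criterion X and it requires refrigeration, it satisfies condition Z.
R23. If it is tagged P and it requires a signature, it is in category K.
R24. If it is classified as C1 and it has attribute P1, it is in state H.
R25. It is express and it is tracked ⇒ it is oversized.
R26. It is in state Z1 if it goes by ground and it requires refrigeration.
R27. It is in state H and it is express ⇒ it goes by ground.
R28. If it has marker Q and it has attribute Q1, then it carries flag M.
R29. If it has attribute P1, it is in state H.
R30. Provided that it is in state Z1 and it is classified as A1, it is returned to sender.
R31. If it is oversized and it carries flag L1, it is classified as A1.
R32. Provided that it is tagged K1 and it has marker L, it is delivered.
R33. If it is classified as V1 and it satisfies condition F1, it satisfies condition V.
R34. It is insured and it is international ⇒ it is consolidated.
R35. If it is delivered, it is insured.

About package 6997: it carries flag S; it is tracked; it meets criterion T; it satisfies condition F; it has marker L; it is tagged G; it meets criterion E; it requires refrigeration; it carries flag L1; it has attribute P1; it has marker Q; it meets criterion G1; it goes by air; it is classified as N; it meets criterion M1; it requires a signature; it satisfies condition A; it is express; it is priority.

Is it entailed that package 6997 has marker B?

Yes

By R1 (it meets criterion T, it carries flag L1): it is tagged B1.
By R2 (it meets criterion E, it carries flag S): it is classified as W.
By R5 (it is tagged G, it requires a signature, it satisfies condition F): it is routed via hub B.
By R7 (it has marker L, it has marker Q, it carries flag L1): it meets criterion T1.
By R11 (it is priority, it carries flag L1): it is tagged K1.
By R12 (it is classified as W, it is priority): it satisfies condition F1.
By R15 (it meets criterion T1, it is tracked): it is international.
By R25 (it is express, it is tracked): it is oversized.
By R29 (it has attribute P1): it is in state H.
By R31 (it is oversized, it carries flag L1): it is classified as A1.
By R32 (it is tagged K1, it has marker L): it is delivered.
By R35 (it is delivered): it is insured.
By R3 (it is routed via hub B, it is tagged B1): it is tagged P.
By R23 (it is tagged P, it requires a signature): it is in category K.
By R27 (it is in state H, it is express): it goes by ground.
By R34 (it is insured, it is international): it is consolidated.
By R26 (it goes by ground, it requires refrigeration): it is in state Z1.
By R19 (it is in category K, it is in state Z1): it is classified as V1.
By R33 (it is classified as V1, it satisfies condition F1): it satisfies condition V.
By R20 (it satisfies condition V, it is consolidated): it is tagged Y1.
By R10 (it is tagged Y1, it is classified as A1): it has marker B.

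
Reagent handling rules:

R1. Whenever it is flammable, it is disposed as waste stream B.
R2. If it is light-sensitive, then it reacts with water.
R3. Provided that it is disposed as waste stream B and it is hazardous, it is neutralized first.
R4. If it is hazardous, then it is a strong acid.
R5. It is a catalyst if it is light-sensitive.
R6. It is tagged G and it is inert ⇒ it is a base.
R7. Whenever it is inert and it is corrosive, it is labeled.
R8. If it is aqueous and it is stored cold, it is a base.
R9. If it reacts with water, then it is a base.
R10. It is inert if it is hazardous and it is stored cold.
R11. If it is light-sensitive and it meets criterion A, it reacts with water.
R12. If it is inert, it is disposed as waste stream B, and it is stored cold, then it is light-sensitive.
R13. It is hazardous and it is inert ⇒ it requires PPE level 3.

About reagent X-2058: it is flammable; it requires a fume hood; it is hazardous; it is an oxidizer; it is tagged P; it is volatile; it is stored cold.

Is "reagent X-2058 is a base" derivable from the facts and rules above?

Yes

By R1 (it is flammable): it is disposed as waste stream B.
By R10 (it is hazardous, it is stored cold): it is inert.
By R12 (it is inert, it is disposed as waste stream B, it is stored cold): it is light-sensitive.
By R2 (it is light-sensitive): it reacts with water.
By R9 (it reacts with water): it is a base.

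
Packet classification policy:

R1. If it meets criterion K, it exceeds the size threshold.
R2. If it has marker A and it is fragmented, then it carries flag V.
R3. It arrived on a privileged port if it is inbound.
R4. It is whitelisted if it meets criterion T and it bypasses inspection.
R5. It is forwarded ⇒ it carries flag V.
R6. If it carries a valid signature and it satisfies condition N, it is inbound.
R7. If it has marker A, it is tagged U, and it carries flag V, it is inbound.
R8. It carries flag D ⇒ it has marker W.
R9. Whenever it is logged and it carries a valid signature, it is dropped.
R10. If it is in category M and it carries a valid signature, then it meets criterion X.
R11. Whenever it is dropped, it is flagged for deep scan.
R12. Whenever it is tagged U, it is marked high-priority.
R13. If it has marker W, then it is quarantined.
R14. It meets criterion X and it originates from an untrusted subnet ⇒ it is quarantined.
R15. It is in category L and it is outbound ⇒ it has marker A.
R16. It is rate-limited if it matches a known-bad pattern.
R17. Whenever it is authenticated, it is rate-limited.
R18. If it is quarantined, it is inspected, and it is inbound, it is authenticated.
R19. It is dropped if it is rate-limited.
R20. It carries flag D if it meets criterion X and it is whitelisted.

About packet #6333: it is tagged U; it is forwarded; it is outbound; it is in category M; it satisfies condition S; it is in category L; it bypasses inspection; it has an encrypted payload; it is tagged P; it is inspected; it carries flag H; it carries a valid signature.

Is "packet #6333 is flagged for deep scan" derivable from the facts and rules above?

No

Forward chaining from the given facts derives: carries flag V, meets criterion X, is marked high-priority, has marker A, is inbound, arrived on a privileged port.
The only rule concluding "it is flagged for deep scan" is R11, which needs "it is dropped"; that is never established.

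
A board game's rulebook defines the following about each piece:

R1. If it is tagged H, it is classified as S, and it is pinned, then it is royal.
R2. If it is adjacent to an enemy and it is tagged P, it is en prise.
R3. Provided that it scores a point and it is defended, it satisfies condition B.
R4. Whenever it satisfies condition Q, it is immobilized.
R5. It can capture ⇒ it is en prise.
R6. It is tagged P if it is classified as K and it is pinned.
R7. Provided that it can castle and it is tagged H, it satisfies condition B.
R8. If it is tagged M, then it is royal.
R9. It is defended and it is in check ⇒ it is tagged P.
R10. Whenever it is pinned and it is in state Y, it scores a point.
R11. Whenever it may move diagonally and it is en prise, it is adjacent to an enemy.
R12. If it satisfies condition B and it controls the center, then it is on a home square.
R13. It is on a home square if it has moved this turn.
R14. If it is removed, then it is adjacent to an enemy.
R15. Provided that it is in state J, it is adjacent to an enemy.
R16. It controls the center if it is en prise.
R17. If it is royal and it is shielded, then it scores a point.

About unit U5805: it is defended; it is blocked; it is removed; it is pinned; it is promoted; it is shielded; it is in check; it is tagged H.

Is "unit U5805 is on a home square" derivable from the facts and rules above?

No

Forward chaining from the given facts derives: is tagged P, is adjacent to an enemy, is en prise, controls the center.
Rules concluding "it is on a home square": R12 needs "it satisfies condition B"; R13 needs "it has moved this turn" — none of these are established.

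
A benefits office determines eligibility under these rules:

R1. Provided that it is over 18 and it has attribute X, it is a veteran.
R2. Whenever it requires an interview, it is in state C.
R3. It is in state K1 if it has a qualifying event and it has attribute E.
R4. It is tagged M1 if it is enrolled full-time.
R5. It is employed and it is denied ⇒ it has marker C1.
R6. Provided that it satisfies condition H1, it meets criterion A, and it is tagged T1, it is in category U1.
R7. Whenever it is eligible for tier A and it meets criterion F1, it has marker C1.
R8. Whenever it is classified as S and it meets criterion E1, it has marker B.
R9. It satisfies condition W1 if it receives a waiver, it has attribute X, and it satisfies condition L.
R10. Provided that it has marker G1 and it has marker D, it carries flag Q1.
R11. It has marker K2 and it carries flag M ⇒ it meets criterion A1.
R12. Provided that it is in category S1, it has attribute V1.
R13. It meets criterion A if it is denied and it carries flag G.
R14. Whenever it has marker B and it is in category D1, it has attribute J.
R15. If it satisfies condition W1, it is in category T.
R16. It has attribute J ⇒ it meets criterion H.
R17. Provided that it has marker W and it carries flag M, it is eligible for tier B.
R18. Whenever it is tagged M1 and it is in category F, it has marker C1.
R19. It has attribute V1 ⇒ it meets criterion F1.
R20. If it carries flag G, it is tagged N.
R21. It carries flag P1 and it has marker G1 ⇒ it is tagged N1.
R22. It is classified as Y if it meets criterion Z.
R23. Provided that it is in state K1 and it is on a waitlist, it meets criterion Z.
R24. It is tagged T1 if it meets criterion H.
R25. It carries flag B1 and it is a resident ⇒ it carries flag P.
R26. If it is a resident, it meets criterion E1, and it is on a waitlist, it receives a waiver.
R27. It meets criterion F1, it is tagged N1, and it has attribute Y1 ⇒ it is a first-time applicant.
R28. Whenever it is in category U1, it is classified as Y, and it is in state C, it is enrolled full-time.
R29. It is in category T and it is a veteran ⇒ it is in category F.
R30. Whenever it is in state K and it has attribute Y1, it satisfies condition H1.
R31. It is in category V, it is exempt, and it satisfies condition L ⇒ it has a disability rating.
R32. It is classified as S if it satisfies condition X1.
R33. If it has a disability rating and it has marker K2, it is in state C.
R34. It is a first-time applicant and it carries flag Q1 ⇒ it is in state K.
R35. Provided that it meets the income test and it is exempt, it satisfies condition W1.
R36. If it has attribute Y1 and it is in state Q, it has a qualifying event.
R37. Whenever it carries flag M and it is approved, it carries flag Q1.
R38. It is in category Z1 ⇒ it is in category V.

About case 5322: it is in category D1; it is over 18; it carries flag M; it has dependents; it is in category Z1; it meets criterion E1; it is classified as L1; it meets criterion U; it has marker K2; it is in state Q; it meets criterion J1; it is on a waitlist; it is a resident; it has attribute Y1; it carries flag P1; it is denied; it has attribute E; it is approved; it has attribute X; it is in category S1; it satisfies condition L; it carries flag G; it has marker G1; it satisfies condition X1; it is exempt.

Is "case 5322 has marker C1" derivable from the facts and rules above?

By R1 (it is over 18, it has attribute X): it is a veteran.
By R12 (it is in category S1): it has attribute V1.
By R13 (it is denied, it carries flag G): it meets criterion A.
By R19 (it has attribute V1): it meets criterion F1.
By R21 (it carries flag P1, it has marker G1): it is tagged N1.
By R26 (it is a resident, it meets criterion E1, it is on a waitlist): it receives a waiver.
By R27 (it meets criterion F1, it is tagged N1, it has attribute Y1): it is a first-time applicant.
By R32 (it satisfies condition X1): it is classified as S.
By R36 (it has attribute Y1, it is in state Q): it has a qualifying event.
By R37 (it carries flag M, it is approved): it carries flag Q1.
By R38 (it is in category Z1): it is in category V.
By R3 (it has a qualifying event, it has attribute E): it is in state K1.
By R8 (it is classified as S, it meets criterion E1): it has marker B.
By R9 (it receives a waiver, it has attribute X, it satisfies condition L): it satisfies condition W1.
By R14 (it has marker B, it is in category D1): it has attribute J.
By R15 (it satisfies condition W1): it is in category T.
By R16 (it has attribute J): it meets criterion H.
By R23 (it is in state K1, it is on a waitlist): it meets criterion Z.
By R24 (it meets criterion H): it is tagged T1.
By R29 (it is in category T, it is a veteran): it is in category F.
By R31 (it is in category V, it is exempt, it satisfies condition L): it has a disability rating.
By R33 (it has a disability rating, it has marker K2): it is in state C.
By R34 (it is a first-time applicant, it carries flag Q1): it is in state K.
By R22 (it meets criterion Z): it is classified as Y.
By R30 (it is in state K, it has attribute Y1): it satisfies condition H1.
By R6 (it satisfies condition H1, it meets criterion A, it is tagged T1): it is in category U1.
By R28 (it is in category U1, it is classified as Y, it is in state C): it is enrolled full-time.
By R4 (it is enrolled full-time): it is tagged M1.
By R18 (it is tagged M1, it is in category F): it has marker C1.

Yes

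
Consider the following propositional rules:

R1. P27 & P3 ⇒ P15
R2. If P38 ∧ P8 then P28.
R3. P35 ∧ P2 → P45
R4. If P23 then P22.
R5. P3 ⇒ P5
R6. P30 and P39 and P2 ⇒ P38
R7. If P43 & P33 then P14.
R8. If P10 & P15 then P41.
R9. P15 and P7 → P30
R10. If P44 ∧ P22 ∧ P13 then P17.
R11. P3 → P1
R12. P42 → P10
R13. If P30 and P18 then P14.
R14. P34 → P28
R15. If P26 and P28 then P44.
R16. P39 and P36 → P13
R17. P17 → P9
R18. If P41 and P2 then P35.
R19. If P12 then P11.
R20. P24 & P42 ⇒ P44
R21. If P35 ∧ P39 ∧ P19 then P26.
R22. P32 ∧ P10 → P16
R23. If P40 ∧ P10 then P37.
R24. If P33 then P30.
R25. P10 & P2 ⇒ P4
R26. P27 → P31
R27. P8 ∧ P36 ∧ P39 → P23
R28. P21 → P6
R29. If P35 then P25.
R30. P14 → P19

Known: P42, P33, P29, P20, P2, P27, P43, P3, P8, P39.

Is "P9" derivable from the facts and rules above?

No

Forward chaining from the given facts derives: P15, P5, P14, P1, P10, P30, P4, P31, P19, P38, P41, P35, P26, P25, P28, P45, P44.
The only rule concluding P9 is R17, which needs P17; that is never established.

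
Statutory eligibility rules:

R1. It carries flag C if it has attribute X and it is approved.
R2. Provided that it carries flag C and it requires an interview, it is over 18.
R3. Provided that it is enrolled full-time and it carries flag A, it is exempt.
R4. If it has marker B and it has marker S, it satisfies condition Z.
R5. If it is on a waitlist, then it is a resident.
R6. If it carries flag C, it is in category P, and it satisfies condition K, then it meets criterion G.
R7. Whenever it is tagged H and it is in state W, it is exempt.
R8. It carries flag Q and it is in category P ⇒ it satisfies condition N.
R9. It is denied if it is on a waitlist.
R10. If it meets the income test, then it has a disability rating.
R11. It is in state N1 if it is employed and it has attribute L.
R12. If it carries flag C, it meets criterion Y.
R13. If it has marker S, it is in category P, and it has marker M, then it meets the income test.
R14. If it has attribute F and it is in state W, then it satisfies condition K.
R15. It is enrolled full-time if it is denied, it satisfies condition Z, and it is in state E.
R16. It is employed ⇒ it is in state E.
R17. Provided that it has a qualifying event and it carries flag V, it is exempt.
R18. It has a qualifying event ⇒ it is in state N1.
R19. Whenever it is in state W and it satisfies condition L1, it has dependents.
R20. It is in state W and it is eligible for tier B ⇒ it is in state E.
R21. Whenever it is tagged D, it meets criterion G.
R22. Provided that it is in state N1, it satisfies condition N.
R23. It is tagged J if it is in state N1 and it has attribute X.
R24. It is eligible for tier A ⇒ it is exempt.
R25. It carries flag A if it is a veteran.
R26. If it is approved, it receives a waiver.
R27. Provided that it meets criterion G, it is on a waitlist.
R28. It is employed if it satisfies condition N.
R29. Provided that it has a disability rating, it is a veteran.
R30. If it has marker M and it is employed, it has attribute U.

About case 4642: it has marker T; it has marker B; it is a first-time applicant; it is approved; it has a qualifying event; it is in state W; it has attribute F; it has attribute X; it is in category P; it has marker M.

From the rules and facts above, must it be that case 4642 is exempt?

No

Forward chaining from the given facts derives: carries flag C, meets criterion Y, satisfies condition K, is in state N1, satisfies condition N, is tagged J, receives a waiver, is employed, has attribute U, meets criterion G, is in state E, is on a waitlist, is a resident, is denied.
Rules concluding "it is exempt": R3 needs "it is enrolled full-time"; R7 needs "it is tagged H"; R17 needs "it carries flag V"; R24 needs "it is eligible for tier A" — none of these are established.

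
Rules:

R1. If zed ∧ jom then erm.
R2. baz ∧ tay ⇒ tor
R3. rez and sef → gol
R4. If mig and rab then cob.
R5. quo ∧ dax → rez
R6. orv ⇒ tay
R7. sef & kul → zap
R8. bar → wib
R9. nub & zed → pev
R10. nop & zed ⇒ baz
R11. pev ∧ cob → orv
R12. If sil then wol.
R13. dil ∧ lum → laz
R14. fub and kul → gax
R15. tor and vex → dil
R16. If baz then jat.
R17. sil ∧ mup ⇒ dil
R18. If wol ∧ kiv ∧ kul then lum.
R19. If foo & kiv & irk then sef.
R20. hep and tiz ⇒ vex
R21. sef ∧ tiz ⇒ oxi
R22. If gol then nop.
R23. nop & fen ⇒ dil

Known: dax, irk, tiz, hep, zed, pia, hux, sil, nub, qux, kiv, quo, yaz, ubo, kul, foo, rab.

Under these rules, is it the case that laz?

No

Forward chaining from the given facts derives: rez, pev, wol, lum, sef, vex, oxi, gol, zap, nop, baz, jat.
The only rule concluding laz is R13, which needs dil; that is never established.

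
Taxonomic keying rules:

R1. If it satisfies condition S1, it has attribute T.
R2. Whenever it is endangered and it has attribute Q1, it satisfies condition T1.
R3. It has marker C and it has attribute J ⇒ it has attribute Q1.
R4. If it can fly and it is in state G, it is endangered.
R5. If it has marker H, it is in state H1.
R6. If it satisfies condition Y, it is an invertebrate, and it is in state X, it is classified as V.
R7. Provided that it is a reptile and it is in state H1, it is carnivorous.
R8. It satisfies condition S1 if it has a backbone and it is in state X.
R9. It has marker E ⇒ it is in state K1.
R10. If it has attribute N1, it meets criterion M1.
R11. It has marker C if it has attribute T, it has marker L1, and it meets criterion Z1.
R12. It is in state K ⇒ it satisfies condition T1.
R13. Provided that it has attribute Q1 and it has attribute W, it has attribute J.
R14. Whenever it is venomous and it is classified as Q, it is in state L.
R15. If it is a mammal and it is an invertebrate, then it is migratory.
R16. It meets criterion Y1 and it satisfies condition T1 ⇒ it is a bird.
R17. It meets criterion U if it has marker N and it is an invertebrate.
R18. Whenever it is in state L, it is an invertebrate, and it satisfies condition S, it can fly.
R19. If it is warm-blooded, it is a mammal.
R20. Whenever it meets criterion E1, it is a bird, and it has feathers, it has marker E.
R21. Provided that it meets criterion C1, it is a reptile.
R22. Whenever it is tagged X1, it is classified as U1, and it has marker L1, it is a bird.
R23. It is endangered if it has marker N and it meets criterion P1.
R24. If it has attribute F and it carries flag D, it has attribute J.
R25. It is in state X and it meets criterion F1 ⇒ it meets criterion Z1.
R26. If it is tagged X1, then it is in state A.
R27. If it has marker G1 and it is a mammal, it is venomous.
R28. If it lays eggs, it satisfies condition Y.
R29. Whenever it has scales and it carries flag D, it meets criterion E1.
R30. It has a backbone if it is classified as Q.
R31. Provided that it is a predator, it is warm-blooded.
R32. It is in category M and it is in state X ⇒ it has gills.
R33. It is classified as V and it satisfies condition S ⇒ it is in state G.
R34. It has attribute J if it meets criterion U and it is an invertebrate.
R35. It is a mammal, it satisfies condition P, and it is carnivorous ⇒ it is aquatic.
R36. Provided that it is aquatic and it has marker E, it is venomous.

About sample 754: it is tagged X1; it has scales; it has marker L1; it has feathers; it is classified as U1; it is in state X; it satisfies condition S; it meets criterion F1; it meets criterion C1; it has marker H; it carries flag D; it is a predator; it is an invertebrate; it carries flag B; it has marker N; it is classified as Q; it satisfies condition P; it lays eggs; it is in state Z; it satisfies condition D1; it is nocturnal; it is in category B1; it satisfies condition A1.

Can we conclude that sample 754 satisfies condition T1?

Yes

By R5 (it has marker H): it is in state H1.
By R17 (it has marker N, it is an invertebrate): it meets criterion U.
By R21 (it meets criterion C1): it is a reptile.
By R22 (it is tagged X1, it is classified as U1, it has marker L1): it is a bird.
By R25 (it is in state X, it meets criterion F1): it meets criterion Z1.
By R28 (it lays eggs): it satisfies condition Y.
By R29 (it has scales, it carries flag D): it meets criterion E1.
By R30 (it is classified as Q): it has a backbone.
By R31 (it is a predator): it is warm-blooded.
By R34 (it meets criterion U, it is an invertebrate): it has attribute J.
By R6 (it satisfies condition Y, it is an invertebrate, it is in state X): it is classified as V.
By R7 (it is a reptile, it is in state H1): it is carnivorous.
By R8 (it has a backbone, it is in state X): it satisfies condition S1.
By R19 (it is warm-blooded): it is a mammal.
By R20 (it meets criterion E1, it is a bird, it has feathers): it has marker E.
By R33 (it is classified as V, it satisfies condition S): it is in state G.
By R35 (it is a mammal, it satisfies condition P, it is carnivorous): it is aquatic.
By R36 (it is aquatic, it has marker E): it is venomous.
By R1 (it satisfies condition S1): it has attribute T.
By R11 (it has attribute T, it has marker L1, it meets criterion Z1): it has marker C.
By R14 (it is venomous, it is classified as Q): it is in state L.
By R18 (it is in state L, it is an invertebrate, it satisfies condition S): it can fly.
By R3 (it has marker C, it has attribute J): it has attribute Q1.
By R4 (it can fly, it is in state G): it is endangered.
By R2 (it is endangered, it has attribute Q1): it satisfies condition T1.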